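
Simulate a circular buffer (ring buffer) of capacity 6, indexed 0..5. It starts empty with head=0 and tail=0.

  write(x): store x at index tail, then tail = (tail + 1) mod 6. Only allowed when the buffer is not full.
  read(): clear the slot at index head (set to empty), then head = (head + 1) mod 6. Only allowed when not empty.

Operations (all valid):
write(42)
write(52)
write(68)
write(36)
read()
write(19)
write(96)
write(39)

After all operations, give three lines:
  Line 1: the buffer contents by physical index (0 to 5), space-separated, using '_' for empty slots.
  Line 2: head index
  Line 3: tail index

write(42): buf=[42 _ _ _ _ _], head=0, tail=1, size=1
write(52): buf=[42 52 _ _ _ _], head=0, tail=2, size=2
write(68): buf=[42 52 68 _ _ _], head=0, tail=3, size=3
write(36): buf=[42 52 68 36 _ _], head=0, tail=4, size=4
read(): buf=[_ 52 68 36 _ _], head=1, tail=4, size=3
write(19): buf=[_ 52 68 36 19 _], head=1, tail=5, size=4
write(96): buf=[_ 52 68 36 19 96], head=1, tail=0, size=5
write(39): buf=[39 52 68 36 19 96], head=1, tail=1, size=6

Answer: 39 52 68 36 19 96
1
1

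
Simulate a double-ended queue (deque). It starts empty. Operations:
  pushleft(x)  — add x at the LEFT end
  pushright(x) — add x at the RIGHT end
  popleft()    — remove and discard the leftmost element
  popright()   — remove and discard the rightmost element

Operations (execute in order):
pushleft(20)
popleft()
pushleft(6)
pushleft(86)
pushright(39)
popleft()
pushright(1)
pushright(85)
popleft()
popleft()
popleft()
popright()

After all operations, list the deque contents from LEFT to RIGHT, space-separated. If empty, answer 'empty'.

Answer: empty

Derivation:
pushleft(20): [20]
popleft(): []
pushleft(6): [6]
pushleft(86): [86, 6]
pushright(39): [86, 6, 39]
popleft(): [6, 39]
pushright(1): [6, 39, 1]
pushright(85): [6, 39, 1, 85]
popleft(): [39, 1, 85]
popleft(): [1, 85]
popleft(): [85]
popright(): []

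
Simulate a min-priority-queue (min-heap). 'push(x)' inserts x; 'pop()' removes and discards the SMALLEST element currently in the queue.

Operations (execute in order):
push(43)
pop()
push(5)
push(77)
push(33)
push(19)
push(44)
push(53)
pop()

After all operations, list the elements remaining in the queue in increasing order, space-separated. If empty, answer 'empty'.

Answer: 19 33 44 53 77

Derivation:
push(43): heap contents = [43]
pop() → 43: heap contents = []
push(5): heap contents = [5]
push(77): heap contents = [5, 77]
push(33): heap contents = [5, 33, 77]
push(19): heap contents = [5, 19, 33, 77]
push(44): heap contents = [5, 19, 33, 44, 77]
push(53): heap contents = [5, 19, 33, 44, 53, 77]
pop() → 5: heap contents = [19, 33, 44, 53, 77]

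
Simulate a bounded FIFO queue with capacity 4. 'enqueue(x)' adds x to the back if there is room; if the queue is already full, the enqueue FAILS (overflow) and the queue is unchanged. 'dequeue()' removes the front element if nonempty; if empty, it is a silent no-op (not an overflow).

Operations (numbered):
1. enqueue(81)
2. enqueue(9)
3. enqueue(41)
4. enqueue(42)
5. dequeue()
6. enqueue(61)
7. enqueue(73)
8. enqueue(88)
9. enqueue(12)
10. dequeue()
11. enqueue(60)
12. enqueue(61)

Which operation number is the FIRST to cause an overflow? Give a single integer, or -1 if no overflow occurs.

Answer: 7

Derivation:
1. enqueue(81): size=1
2. enqueue(9): size=2
3. enqueue(41): size=3
4. enqueue(42): size=4
5. dequeue(): size=3
6. enqueue(61): size=4
7. enqueue(73): size=4=cap → OVERFLOW (fail)
8. enqueue(88): size=4=cap → OVERFLOW (fail)
9. enqueue(12): size=4=cap → OVERFLOW (fail)
10. dequeue(): size=3
11. enqueue(60): size=4
12. enqueue(61): size=4=cap → OVERFLOW (fail)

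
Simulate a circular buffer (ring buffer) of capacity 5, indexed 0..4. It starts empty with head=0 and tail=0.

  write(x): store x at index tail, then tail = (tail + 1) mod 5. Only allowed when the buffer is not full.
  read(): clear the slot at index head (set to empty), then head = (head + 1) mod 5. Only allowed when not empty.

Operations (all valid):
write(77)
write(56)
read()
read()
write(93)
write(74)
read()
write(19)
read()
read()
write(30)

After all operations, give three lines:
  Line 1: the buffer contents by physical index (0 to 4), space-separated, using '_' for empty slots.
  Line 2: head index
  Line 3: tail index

Answer: 30 _ _ _ _
0
1

Derivation:
write(77): buf=[77 _ _ _ _], head=0, tail=1, size=1
write(56): buf=[77 56 _ _ _], head=0, tail=2, size=2
read(): buf=[_ 56 _ _ _], head=1, tail=2, size=1
read(): buf=[_ _ _ _ _], head=2, tail=2, size=0
write(93): buf=[_ _ 93 _ _], head=2, tail=3, size=1
write(74): buf=[_ _ 93 74 _], head=2, tail=4, size=2
read(): buf=[_ _ _ 74 _], head=3, tail=4, size=1
write(19): buf=[_ _ _ 74 19], head=3, tail=0, size=2
read(): buf=[_ _ _ _ 19], head=4, tail=0, size=1
read(): buf=[_ _ _ _ _], head=0, tail=0, size=0
write(30): buf=[30 _ _ _ _], head=0, tail=1, size=1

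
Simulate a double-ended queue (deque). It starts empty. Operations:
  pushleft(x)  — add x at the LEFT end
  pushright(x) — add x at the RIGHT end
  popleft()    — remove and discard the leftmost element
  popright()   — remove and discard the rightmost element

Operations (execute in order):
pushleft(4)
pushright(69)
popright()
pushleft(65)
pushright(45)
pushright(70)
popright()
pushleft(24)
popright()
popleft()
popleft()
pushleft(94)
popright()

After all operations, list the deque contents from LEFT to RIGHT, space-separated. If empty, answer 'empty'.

pushleft(4): [4]
pushright(69): [4, 69]
popright(): [4]
pushleft(65): [65, 4]
pushright(45): [65, 4, 45]
pushright(70): [65, 4, 45, 70]
popright(): [65, 4, 45]
pushleft(24): [24, 65, 4, 45]
popright(): [24, 65, 4]
popleft(): [65, 4]
popleft(): [4]
pushleft(94): [94, 4]
popright(): [94]

Answer: 94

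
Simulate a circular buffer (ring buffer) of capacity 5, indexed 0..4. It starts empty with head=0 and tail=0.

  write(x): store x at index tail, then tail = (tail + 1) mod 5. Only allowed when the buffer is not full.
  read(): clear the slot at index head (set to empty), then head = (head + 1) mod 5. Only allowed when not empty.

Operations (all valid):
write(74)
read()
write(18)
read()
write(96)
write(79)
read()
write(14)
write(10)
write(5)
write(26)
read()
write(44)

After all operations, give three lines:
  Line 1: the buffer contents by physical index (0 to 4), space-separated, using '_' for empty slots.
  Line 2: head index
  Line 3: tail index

write(74): buf=[74 _ _ _ _], head=0, tail=1, size=1
read(): buf=[_ _ _ _ _], head=1, tail=1, size=0
write(18): buf=[_ 18 _ _ _], head=1, tail=2, size=1
read(): buf=[_ _ _ _ _], head=2, tail=2, size=0
write(96): buf=[_ _ 96 _ _], head=2, tail=3, size=1
write(79): buf=[_ _ 96 79 _], head=2, tail=4, size=2
read(): buf=[_ _ _ 79 _], head=3, tail=4, size=1
write(14): buf=[_ _ _ 79 14], head=3, tail=0, size=2
write(10): buf=[10 _ _ 79 14], head=3, tail=1, size=3
write(5): buf=[10 5 _ 79 14], head=3, tail=2, size=4
write(26): buf=[10 5 26 79 14], head=3, tail=3, size=5
read(): buf=[10 5 26 _ 14], head=4, tail=3, size=4
write(44): buf=[10 5 26 44 14], head=4, tail=4, size=5

Answer: 10 5 26 44 14
4
4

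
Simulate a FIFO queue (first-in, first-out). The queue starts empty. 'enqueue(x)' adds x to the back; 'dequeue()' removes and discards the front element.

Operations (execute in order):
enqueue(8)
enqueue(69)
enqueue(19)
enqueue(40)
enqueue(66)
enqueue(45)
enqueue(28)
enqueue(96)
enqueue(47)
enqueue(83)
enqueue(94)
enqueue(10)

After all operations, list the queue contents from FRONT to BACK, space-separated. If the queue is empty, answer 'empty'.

Answer: 8 69 19 40 66 45 28 96 47 83 94 10

Derivation:
enqueue(8): [8]
enqueue(69): [8, 69]
enqueue(19): [8, 69, 19]
enqueue(40): [8, 69, 19, 40]
enqueue(66): [8, 69, 19, 40, 66]
enqueue(45): [8, 69, 19, 40, 66, 45]
enqueue(28): [8, 69, 19, 40, 66, 45, 28]
enqueue(96): [8, 69, 19, 40, 66, 45, 28, 96]
enqueue(47): [8, 69, 19, 40, 66, 45, 28, 96, 47]
enqueue(83): [8, 69, 19, 40, 66, 45, 28, 96, 47, 83]
enqueue(94): [8, 69, 19, 40, 66, 45, 28, 96, 47, 83, 94]
enqueue(10): [8, 69, 19, 40, 66, 45, 28, 96, 47, 83, 94, 10]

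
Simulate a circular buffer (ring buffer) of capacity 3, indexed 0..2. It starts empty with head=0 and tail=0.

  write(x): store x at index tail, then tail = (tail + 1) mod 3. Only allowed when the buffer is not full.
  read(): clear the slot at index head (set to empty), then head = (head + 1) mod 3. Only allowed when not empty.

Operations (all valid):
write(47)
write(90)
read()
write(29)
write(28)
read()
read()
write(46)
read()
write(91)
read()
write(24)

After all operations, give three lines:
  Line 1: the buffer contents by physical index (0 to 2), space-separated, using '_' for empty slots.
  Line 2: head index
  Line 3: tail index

write(47): buf=[47 _ _], head=0, tail=1, size=1
write(90): buf=[47 90 _], head=0, tail=2, size=2
read(): buf=[_ 90 _], head=1, tail=2, size=1
write(29): buf=[_ 90 29], head=1, tail=0, size=2
write(28): buf=[28 90 29], head=1, tail=1, size=3
read(): buf=[28 _ 29], head=2, tail=1, size=2
read(): buf=[28 _ _], head=0, tail=1, size=1
write(46): buf=[28 46 _], head=0, tail=2, size=2
read(): buf=[_ 46 _], head=1, tail=2, size=1
write(91): buf=[_ 46 91], head=1, tail=0, size=2
read(): buf=[_ _ 91], head=2, tail=0, size=1
write(24): buf=[24 _ 91], head=2, tail=1, size=2

Answer: 24 _ 91
2
1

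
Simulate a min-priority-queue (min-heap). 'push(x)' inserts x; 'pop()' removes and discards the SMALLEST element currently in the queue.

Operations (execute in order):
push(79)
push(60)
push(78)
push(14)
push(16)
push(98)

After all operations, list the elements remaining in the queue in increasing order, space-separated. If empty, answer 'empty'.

push(79): heap contents = [79]
push(60): heap contents = [60, 79]
push(78): heap contents = [60, 78, 79]
push(14): heap contents = [14, 60, 78, 79]
push(16): heap contents = [14, 16, 60, 78, 79]
push(98): heap contents = [14, 16, 60, 78, 79, 98]

Answer: 14 16 60 78 79 98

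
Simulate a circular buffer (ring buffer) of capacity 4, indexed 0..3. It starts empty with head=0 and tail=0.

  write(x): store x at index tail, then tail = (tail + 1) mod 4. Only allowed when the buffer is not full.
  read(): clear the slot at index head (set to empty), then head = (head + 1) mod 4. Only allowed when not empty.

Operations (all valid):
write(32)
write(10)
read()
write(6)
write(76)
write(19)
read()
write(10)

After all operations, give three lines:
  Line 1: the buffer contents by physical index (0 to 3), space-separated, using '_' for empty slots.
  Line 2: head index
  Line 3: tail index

write(32): buf=[32 _ _ _], head=0, tail=1, size=1
write(10): buf=[32 10 _ _], head=0, tail=2, size=2
read(): buf=[_ 10 _ _], head=1, tail=2, size=1
write(6): buf=[_ 10 6 _], head=1, tail=3, size=2
write(76): buf=[_ 10 6 76], head=1, tail=0, size=3
write(19): buf=[19 10 6 76], head=1, tail=1, size=4
read(): buf=[19 _ 6 76], head=2, tail=1, size=3
write(10): buf=[19 10 6 76], head=2, tail=2, size=4

Answer: 19 10 6 76
2
2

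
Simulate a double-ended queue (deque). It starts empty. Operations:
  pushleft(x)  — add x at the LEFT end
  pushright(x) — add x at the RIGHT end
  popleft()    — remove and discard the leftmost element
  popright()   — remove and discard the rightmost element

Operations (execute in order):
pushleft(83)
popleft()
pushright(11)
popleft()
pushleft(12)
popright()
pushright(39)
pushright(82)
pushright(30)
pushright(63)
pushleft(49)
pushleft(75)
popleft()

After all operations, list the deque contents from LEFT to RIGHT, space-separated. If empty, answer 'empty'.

Answer: 49 39 82 30 63

Derivation:
pushleft(83): [83]
popleft(): []
pushright(11): [11]
popleft(): []
pushleft(12): [12]
popright(): []
pushright(39): [39]
pushright(82): [39, 82]
pushright(30): [39, 82, 30]
pushright(63): [39, 82, 30, 63]
pushleft(49): [49, 39, 82, 30, 63]
pushleft(75): [75, 49, 39, 82, 30, 63]
popleft(): [49, 39, 82, 30, 63]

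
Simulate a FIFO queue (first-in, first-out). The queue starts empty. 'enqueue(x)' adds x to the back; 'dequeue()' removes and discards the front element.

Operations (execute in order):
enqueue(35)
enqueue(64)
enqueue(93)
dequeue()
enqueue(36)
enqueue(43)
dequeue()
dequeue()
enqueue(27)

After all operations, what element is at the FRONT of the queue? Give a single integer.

enqueue(35): queue = [35]
enqueue(64): queue = [35, 64]
enqueue(93): queue = [35, 64, 93]
dequeue(): queue = [64, 93]
enqueue(36): queue = [64, 93, 36]
enqueue(43): queue = [64, 93, 36, 43]
dequeue(): queue = [93, 36, 43]
dequeue(): queue = [36, 43]
enqueue(27): queue = [36, 43, 27]

Answer: 36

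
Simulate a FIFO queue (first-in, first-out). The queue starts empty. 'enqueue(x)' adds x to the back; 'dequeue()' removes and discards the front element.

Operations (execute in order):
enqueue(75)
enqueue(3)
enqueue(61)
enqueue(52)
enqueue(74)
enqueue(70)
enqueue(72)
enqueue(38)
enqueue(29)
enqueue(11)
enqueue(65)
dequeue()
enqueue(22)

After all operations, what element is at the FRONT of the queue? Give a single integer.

enqueue(75): queue = [75]
enqueue(3): queue = [75, 3]
enqueue(61): queue = [75, 3, 61]
enqueue(52): queue = [75, 3, 61, 52]
enqueue(74): queue = [75, 3, 61, 52, 74]
enqueue(70): queue = [75, 3, 61, 52, 74, 70]
enqueue(72): queue = [75, 3, 61, 52, 74, 70, 72]
enqueue(38): queue = [75, 3, 61, 52, 74, 70, 72, 38]
enqueue(29): queue = [75, 3, 61, 52, 74, 70, 72, 38, 29]
enqueue(11): queue = [75, 3, 61, 52, 74, 70, 72, 38, 29, 11]
enqueue(65): queue = [75, 3, 61, 52, 74, 70, 72, 38, 29, 11, 65]
dequeue(): queue = [3, 61, 52, 74, 70, 72, 38, 29, 11, 65]
enqueue(22): queue = [3, 61, 52, 74, 70, 72, 38, 29, 11, 65, 22]

Answer: 3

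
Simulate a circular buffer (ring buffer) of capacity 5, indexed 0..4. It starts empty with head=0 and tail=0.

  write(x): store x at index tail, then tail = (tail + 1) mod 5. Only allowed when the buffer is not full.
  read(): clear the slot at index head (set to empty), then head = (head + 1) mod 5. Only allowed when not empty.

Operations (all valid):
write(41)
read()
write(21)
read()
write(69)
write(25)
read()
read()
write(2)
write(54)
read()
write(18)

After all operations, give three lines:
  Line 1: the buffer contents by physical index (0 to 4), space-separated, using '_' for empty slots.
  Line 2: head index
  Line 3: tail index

Answer: 54 18 _ _ _
0
2

Derivation:
write(41): buf=[41 _ _ _ _], head=0, tail=1, size=1
read(): buf=[_ _ _ _ _], head=1, tail=1, size=0
write(21): buf=[_ 21 _ _ _], head=1, tail=2, size=1
read(): buf=[_ _ _ _ _], head=2, tail=2, size=0
write(69): buf=[_ _ 69 _ _], head=2, tail=3, size=1
write(25): buf=[_ _ 69 25 _], head=2, tail=4, size=2
read(): buf=[_ _ _ 25 _], head=3, tail=4, size=1
read(): buf=[_ _ _ _ _], head=4, tail=4, size=0
write(2): buf=[_ _ _ _ 2], head=4, tail=0, size=1
write(54): buf=[54 _ _ _ 2], head=4, tail=1, size=2
read(): buf=[54 _ _ _ _], head=0, tail=1, size=1
write(18): buf=[54 18 _ _ _], head=0, tail=2, size=2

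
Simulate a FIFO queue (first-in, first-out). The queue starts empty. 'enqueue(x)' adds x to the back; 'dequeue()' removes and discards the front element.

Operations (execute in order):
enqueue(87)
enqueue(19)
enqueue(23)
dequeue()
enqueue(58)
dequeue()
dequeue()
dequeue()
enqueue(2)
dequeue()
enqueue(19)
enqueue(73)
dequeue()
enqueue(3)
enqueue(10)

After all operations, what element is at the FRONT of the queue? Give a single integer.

enqueue(87): queue = [87]
enqueue(19): queue = [87, 19]
enqueue(23): queue = [87, 19, 23]
dequeue(): queue = [19, 23]
enqueue(58): queue = [19, 23, 58]
dequeue(): queue = [23, 58]
dequeue(): queue = [58]
dequeue(): queue = []
enqueue(2): queue = [2]
dequeue(): queue = []
enqueue(19): queue = [19]
enqueue(73): queue = [19, 73]
dequeue(): queue = [73]
enqueue(3): queue = [73, 3]
enqueue(10): queue = [73, 3, 10]

Answer: 73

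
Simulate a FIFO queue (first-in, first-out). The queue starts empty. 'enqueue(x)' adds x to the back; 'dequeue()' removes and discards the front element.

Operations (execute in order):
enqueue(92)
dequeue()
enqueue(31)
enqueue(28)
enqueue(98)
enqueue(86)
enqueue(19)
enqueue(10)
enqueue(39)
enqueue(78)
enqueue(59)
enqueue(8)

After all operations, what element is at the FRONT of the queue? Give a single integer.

Answer: 31

Derivation:
enqueue(92): queue = [92]
dequeue(): queue = []
enqueue(31): queue = [31]
enqueue(28): queue = [31, 28]
enqueue(98): queue = [31, 28, 98]
enqueue(86): queue = [31, 28, 98, 86]
enqueue(19): queue = [31, 28, 98, 86, 19]
enqueue(10): queue = [31, 28, 98, 86, 19, 10]
enqueue(39): queue = [31, 28, 98, 86, 19, 10, 39]
enqueue(78): queue = [31, 28, 98, 86, 19, 10, 39, 78]
enqueue(59): queue = [31, 28, 98, 86, 19, 10, 39, 78, 59]
enqueue(8): queue = [31, 28, 98, 86, 19, 10, 39, 78, 59, 8]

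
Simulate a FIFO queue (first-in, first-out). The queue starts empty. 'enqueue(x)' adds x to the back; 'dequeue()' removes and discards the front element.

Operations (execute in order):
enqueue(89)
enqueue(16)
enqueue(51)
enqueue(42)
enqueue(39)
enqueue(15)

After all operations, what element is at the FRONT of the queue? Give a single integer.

enqueue(89): queue = [89]
enqueue(16): queue = [89, 16]
enqueue(51): queue = [89, 16, 51]
enqueue(42): queue = [89, 16, 51, 42]
enqueue(39): queue = [89, 16, 51, 42, 39]
enqueue(15): queue = [89, 16, 51, 42, 39, 15]

Answer: 89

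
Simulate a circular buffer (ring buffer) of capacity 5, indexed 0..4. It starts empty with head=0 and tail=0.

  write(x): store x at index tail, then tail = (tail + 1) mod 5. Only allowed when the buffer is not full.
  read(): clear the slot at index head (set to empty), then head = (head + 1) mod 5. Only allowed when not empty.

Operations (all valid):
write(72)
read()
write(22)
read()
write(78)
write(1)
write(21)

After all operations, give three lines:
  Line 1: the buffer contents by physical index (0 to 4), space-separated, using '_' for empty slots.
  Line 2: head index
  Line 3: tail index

Answer: _ _ 78 1 21
2
0

Derivation:
write(72): buf=[72 _ _ _ _], head=0, tail=1, size=1
read(): buf=[_ _ _ _ _], head=1, tail=1, size=0
write(22): buf=[_ 22 _ _ _], head=1, tail=2, size=1
read(): buf=[_ _ _ _ _], head=2, tail=2, size=0
write(78): buf=[_ _ 78 _ _], head=2, tail=3, size=1
write(1): buf=[_ _ 78 1 _], head=2, tail=4, size=2
write(21): buf=[_ _ 78 1 21], head=2, tail=0, size=3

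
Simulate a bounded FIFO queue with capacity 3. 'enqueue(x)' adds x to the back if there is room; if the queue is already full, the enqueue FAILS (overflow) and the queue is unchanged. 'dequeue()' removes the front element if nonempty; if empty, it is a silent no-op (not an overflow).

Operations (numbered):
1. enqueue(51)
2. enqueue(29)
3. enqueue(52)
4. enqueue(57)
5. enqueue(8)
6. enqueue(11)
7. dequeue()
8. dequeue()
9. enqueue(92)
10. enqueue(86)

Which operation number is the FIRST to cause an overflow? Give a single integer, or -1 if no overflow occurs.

1. enqueue(51): size=1
2. enqueue(29): size=2
3. enqueue(52): size=3
4. enqueue(57): size=3=cap → OVERFLOW (fail)
5. enqueue(8): size=3=cap → OVERFLOW (fail)
6. enqueue(11): size=3=cap → OVERFLOW (fail)
7. dequeue(): size=2
8. dequeue(): size=1
9. enqueue(92): size=2
10. enqueue(86): size=3

Answer: 4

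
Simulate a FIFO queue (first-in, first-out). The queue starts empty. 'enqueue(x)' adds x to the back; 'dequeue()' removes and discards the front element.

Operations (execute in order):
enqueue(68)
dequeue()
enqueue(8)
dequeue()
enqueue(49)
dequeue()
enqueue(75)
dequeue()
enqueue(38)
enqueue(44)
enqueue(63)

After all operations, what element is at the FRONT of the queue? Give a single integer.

Answer: 38

Derivation:
enqueue(68): queue = [68]
dequeue(): queue = []
enqueue(8): queue = [8]
dequeue(): queue = []
enqueue(49): queue = [49]
dequeue(): queue = []
enqueue(75): queue = [75]
dequeue(): queue = []
enqueue(38): queue = [38]
enqueue(44): queue = [38, 44]
enqueue(63): queue = [38, 44, 63]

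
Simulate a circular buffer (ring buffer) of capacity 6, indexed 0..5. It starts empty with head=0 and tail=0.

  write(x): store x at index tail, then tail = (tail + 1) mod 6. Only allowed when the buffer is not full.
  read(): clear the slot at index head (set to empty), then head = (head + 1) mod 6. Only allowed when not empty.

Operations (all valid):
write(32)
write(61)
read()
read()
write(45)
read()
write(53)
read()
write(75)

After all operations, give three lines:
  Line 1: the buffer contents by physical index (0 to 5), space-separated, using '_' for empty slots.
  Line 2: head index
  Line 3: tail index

Answer: _ _ _ _ 75 _
4
5

Derivation:
write(32): buf=[32 _ _ _ _ _], head=0, tail=1, size=1
write(61): buf=[32 61 _ _ _ _], head=0, tail=2, size=2
read(): buf=[_ 61 _ _ _ _], head=1, tail=2, size=1
read(): buf=[_ _ _ _ _ _], head=2, tail=2, size=0
write(45): buf=[_ _ 45 _ _ _], head=2, tail=3, size=1
read(): buf=[_ _ _ _ _ _], head=3, tail=3, size=0
write(53): buf=[_ _ _ 53 _ _], head=3, tail=4, size=1
read(): buf=[_ _ _ _ _ _], head=4, tail=4, size=0
write(75): buf=[_ _ _ _ 75 _], head=4, tail=5, size=1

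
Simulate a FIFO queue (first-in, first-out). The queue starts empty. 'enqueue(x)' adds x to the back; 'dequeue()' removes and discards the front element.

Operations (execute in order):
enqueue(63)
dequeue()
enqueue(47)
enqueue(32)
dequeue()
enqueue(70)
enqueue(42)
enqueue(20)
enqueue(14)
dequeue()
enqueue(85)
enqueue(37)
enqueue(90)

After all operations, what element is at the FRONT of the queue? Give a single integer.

Answer: 70

Derivation:
enqueue(63): queue = [63]
dequeue(): queue = []
enqueue(47): queue = [47]
enqueue(32): queue = [47, 32]
dequeue(): queue = [32]
enqueue(70): queue = [32, 70]
enqueue(42): queue = [32, 70, 42]
enqueue(20): queue = [32, 70, 42, 20]
enqueue(14): queue = [32, 70, 42, 20, 14]
dequeue(): queue = [70, 42, 20, 14]
enqueue(85): queue = [70, 42, 20, 14, 85]
enqueue(37): queue = [70, 42, 20, 14, 85, 37]
enqueue(90): queue = [70, 42, 20, 14, 85, 37, 90]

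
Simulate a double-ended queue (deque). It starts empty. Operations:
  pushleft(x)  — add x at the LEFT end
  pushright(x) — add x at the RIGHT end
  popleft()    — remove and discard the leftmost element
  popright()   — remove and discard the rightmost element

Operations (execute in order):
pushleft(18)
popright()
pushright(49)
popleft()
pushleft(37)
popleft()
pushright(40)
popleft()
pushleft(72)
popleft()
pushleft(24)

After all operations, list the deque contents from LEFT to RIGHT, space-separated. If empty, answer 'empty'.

Answer: 24

Derivation:
pushleft(18): [18]
popright(): []
pushright(49): [49]
popleft(): []
pushleft(37): [37]
popleft(): []
pushright(40): [40]
popleft(): []
pushleft(72): [72]
popleft(): []
pushleft(24): [24]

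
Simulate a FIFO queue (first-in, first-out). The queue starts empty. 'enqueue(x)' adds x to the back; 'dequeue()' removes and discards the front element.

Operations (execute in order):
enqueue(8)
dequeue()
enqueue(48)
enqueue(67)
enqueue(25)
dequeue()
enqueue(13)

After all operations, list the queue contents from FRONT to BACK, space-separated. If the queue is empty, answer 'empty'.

Answer: 67 25 13

Derivation:
enqueue(8): [8]
dequeue(): []
enqueue(48): [48]
enqueue(67): [48, 67]
enqueue(25): [48, 67, 25]
dequeue(): [67, 25]
enqueue(13): [67, 25, 13]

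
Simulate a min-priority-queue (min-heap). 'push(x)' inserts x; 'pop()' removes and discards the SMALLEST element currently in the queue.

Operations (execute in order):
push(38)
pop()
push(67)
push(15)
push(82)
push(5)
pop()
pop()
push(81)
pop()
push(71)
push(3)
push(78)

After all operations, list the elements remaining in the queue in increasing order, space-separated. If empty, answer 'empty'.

Answer: 3 71 78 81 82

Derivation:
push(38): heap contents = [38]
pop() → 38: heap contents = []
push(67): heap contents = [67]
push(15): heap contents = [15, 67]
push(82): heap contents = [15, 67, 82]
push(5): heap contents = [5, 15, 67, 82]
pop() → 5: heap contents = [15, 67, 82]
pop() → 15: heap contents = [67, 82]
push(81): heap contents = [67, 81, 82]
pop() → 67: heap contents = [81, 82]
push(71): heap contents = [71, 81, 82]
push(3): heap contents = [3, 71, 81, 82]
push(78): heap contents = [3, 71, 78, 81, 82]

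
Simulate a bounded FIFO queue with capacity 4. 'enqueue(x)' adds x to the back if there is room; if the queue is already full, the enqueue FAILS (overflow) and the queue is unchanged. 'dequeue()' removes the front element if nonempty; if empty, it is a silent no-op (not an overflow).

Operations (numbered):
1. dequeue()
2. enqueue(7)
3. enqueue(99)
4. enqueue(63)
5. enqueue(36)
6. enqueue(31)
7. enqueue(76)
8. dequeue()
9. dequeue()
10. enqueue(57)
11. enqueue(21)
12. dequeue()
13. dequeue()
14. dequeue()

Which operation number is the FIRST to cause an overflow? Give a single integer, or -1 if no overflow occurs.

1. dequeue(): empty, no-op, size=0
2. enqueue(7): size=1
3. enqueue(99): size=2
4. enqueue(63): size=3
5. enqueue(36): size=4
6. enqueue(31): size=4=cap → OVERFLOW (fail)
7. enqueue(76): size=4=cap → OVERFLOW (fail)
8. dequeue(): size=3
9. dequeue(): size=2
10. enqueue(57): size=3
11. enqueue(21): size=4
12. dequeue(): size=3
13. dequeue(): size=2
14. dequeue(): size=1

Answer: 6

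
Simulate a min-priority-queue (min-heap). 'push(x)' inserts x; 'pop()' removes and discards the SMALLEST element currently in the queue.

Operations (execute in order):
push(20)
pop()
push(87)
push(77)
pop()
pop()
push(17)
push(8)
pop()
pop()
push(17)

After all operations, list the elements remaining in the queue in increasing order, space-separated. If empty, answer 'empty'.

push(20): heap contents = [20]
pop() → 20: heap contents = []
push(87): heap contents = [87]
push(77): heap contents = [77, 87]
pop() → 77: heap contents = [87]
pop() → 87: heap contents = []
push(17): heap contents = [17]
push(8): heap contents = [8, 17]
pop() → 8: heap contents = [17]
pop() → 17: heap contents = []
push(17): heap contents = [17]

Answer: 17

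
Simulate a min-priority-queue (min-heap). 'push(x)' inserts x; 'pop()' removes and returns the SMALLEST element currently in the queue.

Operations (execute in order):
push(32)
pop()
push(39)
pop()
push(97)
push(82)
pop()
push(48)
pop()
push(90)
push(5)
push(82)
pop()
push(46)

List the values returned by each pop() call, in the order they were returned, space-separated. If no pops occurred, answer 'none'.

Answer: 32 39 82 48 5

Derivation:
push(32): heap contents = [32]
pop() → 32: heap contents = []
push(39): heap contents = [39]
pop() → 39: heap contents = []
push(97): heap contents = [97]
push(82): heap contents = [82, 97]
pop() → 82: heap contents = [97]
push(48): heap contents = [48, 97]
pop() → 48: heap contents = [97]
push(90): heap contents = [90, 97]
push(5): heap contents = [5, 90, 97]
push(82): heap contents = [5, 82, 90, 97]
pop() → 5: heap contents = [82, 90, 97]
push(46): heap contents = [46, 82, 90, 97]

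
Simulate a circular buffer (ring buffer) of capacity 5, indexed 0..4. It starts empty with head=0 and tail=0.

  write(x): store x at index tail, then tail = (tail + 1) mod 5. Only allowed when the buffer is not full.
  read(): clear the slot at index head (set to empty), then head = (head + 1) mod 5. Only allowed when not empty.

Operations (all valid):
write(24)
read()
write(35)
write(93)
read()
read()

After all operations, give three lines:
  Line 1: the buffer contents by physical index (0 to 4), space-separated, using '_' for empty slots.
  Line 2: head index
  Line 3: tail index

Answer: _ _ _ _ _
3
3

Derivation:
write(24): buf=[24 _ _ _ _], head=0, tail=1, size=1
read(): buf=[_ _ _ _ _], head=1, tail=1, size=0
write(35): buf=[_ 35 _ _ _], head=1, tail=2, size=1
write(93): buf=[_ 35 93 _ _], head=1, tail=3, size=2
read(): buf=[_ _ 93 _ _], head=2, tail=3, size=1
read(): buf=[_ _ _ _ _], head=3, tail=3, size=0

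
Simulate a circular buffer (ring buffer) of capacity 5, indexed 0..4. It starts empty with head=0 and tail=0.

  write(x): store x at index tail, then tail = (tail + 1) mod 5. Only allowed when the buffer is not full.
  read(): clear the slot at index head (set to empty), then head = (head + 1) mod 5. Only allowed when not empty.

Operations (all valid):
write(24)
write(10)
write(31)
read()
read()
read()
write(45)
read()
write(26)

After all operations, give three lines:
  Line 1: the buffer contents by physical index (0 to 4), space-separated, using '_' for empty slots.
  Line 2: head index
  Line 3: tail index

write(24): buf=[24 _ _ _ _], head=0, tail=1, size=1
write(10): buf=[24 10 _ _ _], head=0, tail=2, size=2
write(31): buf=[24 10 31 _ _], head=0, tail=3, size=3
read(): buf=[_ 10 31 _ _], head=1, tail=3, size=2
read(): buf=[_ _ 31 _ _], head=2, tail=3, size=1
read(): buf=[_ _ _ _ _], head=3, tail=3, size=0
write(45): buf=[_ _ _ 45 _], head=3, tail=4, size=1
read(): buf=[_ _ _ _ _], head=4, tail=4, size=0
write(26): buf=[_ _ _ _ 26], head=4, tail=0, size=1

Answer: _ _ _ _ 26
4
0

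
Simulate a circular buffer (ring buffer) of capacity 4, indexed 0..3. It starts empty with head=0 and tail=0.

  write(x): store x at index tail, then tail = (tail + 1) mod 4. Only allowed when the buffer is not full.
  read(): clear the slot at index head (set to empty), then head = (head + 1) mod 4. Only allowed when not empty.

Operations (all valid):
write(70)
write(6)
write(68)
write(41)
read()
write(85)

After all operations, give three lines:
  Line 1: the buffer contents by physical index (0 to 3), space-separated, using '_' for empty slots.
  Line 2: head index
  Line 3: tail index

write(70): buf=[70 _ _ _], head=0, tail=1, size=1
write(6): buf=[70 6 _ _], head=0, tail=2, size=2
write(68): buf=[70 6 68 _], head=0, tail=3, size=3
write(41): buf=[70 6 68 41], head=0, tail=0, size=4
read(): buf=[_ 6 68 41], head=1, tail=0, size=3
write(85): buf=[85 6 68 41], head=1, tail=1, size=4

Answer: 85 6 68 41
1
1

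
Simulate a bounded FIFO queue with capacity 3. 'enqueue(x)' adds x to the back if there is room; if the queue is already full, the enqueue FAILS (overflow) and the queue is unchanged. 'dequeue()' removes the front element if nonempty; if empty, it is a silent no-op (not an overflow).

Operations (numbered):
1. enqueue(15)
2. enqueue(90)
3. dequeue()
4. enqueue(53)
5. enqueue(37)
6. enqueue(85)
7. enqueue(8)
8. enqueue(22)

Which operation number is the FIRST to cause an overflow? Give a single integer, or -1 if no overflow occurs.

Answer: 6

Derivation:
1. enqueue(15): size=1
2. enqueue(90): size=2
3. dequeue(): size=1
4. enqueue(53): size=2
5. enqueue(37): size=3
6. enqueue(85): size=3=cap → OVERFLOW (fail)
7. enqueue(8): size=3=cap → OVERFLOW (fail)
8. enqueue(22): size=3=cap → OVERFLOW (fail)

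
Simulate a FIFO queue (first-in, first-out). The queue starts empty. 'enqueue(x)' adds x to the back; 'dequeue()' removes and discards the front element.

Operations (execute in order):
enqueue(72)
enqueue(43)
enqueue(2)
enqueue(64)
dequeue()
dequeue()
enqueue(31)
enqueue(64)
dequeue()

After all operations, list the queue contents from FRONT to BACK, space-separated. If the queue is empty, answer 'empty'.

enqueue(72): [72]
enqueue(43): [72, 43]
enqueue(2): [72, 43, 2]
enqueue(64): [72, 43, 2, 64]
dequeue(): [43, 2, 64]
dequeue(): [2, 64]
enqueue(31): [2, 64, 31]
enqueue(64): [2, 64, 31, 64]
dequeue(): [64, 31, 64]

Answer: 64 31 64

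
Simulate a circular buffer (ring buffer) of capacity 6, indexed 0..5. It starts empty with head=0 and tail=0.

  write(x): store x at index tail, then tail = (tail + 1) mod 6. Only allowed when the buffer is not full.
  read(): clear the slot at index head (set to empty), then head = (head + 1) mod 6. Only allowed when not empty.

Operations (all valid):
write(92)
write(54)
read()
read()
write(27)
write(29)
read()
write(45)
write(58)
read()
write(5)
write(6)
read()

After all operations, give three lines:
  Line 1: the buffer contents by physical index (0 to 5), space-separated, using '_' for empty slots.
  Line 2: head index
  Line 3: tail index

write(92): buf=[92 _ _ _ _ _], head=0, tail=1, size=1
write(54): buf=[92 54 _ _ _ _], head=0, tail=2, size=2
read(): buf=[_ 54 _ _ _ _], head=1, tail=2, size=1
read(): buf=[_ _ _ _ _ _], head=2, tail=2, size=0
write(27): buf=[_ _ 27 _ _ _], head=2, tail=3, size=1
write(29): buf=[_ _ 27 29 _ _], head=2, tail=4, size=2
read(): buf=[_ _ _ 29 _ _], head=3, tail=4, size=1
write(45): buf=[_ _ _ 29 45 _], head=3, tail=5, size=2
write(58): buf=[_ _ _ 29 45 58], head=3, tail=0, size=3
read(): buf=[_ _ _ _ 45 58], head=4, tail=0, size=2
write(5): buf=[5 _ _ _ 45 58], head=4, tail=1, size=3
write(6): buf=[5 6 _ _ 45 58], head=4, tail=2, size=4
read(): buf=[5 6 _ _ _ 58], head=5, tail=2, size=3

Answer: 5 6 _ _ _ 58
5
2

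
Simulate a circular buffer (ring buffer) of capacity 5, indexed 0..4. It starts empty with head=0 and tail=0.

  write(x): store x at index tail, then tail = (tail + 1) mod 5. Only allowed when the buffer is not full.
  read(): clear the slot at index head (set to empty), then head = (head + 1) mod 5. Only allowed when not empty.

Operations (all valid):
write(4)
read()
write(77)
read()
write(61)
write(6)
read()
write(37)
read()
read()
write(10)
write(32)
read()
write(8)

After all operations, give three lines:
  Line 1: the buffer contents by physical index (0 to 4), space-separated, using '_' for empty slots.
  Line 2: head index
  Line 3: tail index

Answer: _ 32 8 _ _
1
3

Derivation:
write(4): buf=[4 _ _ _ _], head=0, tail=1, size=1
read(): buf=[_ _ _ _ _], head=1, tail=1, size=0
write(77): buf=[_ 77 _ _ _], head=1, tail=2, size=1
read(): buf=[_ _ _ _ _], head=2, tail=2, size=0
write(61): buf=[_ _ 61 _ _], head=2, tail=3, size=1
write(6): buf=[_ _ 61 6 _], head=2, tail=4, size=2
read(): buf=[_ _ _ 6 _], head=3, tail=4, size=1
write(37): buf=[_ _ _ 6 37], head=3, tail=0, size=2
read(): buf=[_ _ _ _ 37], head=4, tail=0, size=1
read(): buf=[_ _ _ _ _], head=0, tail=0, size=0
write(10): buf=[10 _ _ _ _], head=0, tail=1, size=1
write(32): buf=[10 32 _ _ _], head=0, tail=2, size=2
read(): buf=[_ 32 _ _ _], head=1, tail=2, size=1
write(8): buf=[_ 32 8 _ _], head=1, tail=3, size=2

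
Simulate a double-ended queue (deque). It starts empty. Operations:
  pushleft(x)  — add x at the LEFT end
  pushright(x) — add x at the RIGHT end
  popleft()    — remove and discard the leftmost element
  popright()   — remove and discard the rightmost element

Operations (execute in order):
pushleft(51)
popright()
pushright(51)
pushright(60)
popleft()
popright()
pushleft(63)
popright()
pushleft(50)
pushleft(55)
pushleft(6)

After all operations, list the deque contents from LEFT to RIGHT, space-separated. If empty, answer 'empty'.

Answer: 6 55 50

Derivation:
pushleft(51): [51]
popright(): []
pushright(51): [51]
pushright(60): [51, 60]
popleft(): [60]
popright(): []
pushleft(63): [63]
popright(): []
pushleft(50): [50]
pushleft(55): [55, 50]
pushleft(6): [6, 55, 50]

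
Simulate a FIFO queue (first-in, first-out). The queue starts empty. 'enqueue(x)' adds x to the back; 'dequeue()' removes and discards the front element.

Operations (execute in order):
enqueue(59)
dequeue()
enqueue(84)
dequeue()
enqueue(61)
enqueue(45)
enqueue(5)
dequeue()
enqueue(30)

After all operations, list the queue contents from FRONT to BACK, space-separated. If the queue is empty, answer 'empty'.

enqueue(59): [59]
dequeue(): []
enqueue(84): [84]
dequeue(): []
enqueue(61): [61]
enqueue(45): [61, 45]
enqueue(5): [61, 45, 5]
dequeue(): [45, 5]
enqueue(30): [45, 5, 30]

Answer: 45 5 30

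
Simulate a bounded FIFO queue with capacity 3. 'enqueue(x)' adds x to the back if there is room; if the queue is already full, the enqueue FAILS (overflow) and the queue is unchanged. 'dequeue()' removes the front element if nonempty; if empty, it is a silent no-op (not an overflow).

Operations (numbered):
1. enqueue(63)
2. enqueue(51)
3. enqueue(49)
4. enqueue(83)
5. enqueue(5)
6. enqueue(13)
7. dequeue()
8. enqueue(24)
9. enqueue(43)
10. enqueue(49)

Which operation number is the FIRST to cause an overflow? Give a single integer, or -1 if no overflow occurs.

Answer: 4

Derivation:
1. enqueue(63): size=1
2. enqueue(51): size=2
3. enqueue(49): size=3
4. enqueue(83): size=3=cap → OVERFLOW (fail)
5. enqueue(5): size=3=cap → OVERFLOW (fail)
6. enqueue(13): size=3=cap → OVERFLOW (fail)
7. dequeue(): size=2
8. enqueue(24): size=3
9. enqueue(43): size=3=cap → OVERFLOW (fail)
10. enqueue(49): size=3=cap → OVERFLOW (fail)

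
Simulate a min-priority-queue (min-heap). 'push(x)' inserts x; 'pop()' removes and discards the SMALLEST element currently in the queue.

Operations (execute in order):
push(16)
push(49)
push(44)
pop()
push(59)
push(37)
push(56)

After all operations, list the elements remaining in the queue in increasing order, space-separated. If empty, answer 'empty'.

Answer: 37 44 49 56 59

Derivation:
push(16): heap contents = [16]
push(49): heap contents = [16, 49]
push(44): heap contents = [16, 44, 49]
pop() → 16: heap contents = [44, 49]
push(59): heap contents = [44, 49, 59]
push(37): heap contents = [37, 44, 49, 59]
push(56): heap contents = [37, 44, 49, 56, 59]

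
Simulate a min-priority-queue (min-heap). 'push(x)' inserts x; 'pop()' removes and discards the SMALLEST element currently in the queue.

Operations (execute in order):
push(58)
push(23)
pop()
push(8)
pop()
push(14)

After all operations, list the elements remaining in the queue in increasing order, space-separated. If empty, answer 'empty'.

push(58): heap contents = [58]
push(23): heap contents = [23, 58]
pop() → 23: heap contents = [58]
push(8): heap contents = [8, 58]
pop() → 8: heap contents = [58]
push(14): heap contents = [14, 58]

Answer: 14 58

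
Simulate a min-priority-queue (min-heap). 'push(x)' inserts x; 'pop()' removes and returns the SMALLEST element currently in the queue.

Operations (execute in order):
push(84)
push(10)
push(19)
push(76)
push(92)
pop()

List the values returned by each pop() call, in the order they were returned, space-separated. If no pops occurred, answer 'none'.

Answer: 10

Derivation:
push(84): heap contents = [84]
push(10): heap contents = [10, 84]
push(19): heap contents = [10, 19, 84]
push(76): heap contents = [10, 19, 76, 84]
push(92): heap contents = [10, 19, 76, 84, 92]
pop() → 10: heap contents = [19, 76, 84, 92]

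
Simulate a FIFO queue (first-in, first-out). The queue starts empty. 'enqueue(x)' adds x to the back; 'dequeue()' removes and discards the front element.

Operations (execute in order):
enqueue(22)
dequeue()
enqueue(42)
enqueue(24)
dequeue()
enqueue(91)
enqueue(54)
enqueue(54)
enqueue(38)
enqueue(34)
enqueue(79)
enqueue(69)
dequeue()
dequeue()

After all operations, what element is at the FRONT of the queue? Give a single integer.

Answer: 54

Derivation:
enqueue(22): queue = [22]
dequeue(): queue = []
enqueue(42): queue = [42]
enqueue(24): queue = [42, 24]
dequeue(): queue = [24]
enqueue(91): queue = [24, 91]
enqueue(54): queue = [24, 91, 54]
enqueue(54): queue = [24, 91, 54, 54]
enqueue(38): queue = [24, 91, 54, 54, 38]
enqueue(34): queue = [24, 91, 54, 54, 38, 34]
enqueue(79): queue = [24, 91, 54, 54, 38, 34, 79]
enqueue(69): queue = [24, 91, 54, 54, 38, 34, 79, 69]
dequeue(): queue = [91, 54, 54, 38, 34, 79, 69]
dequeue(): queue = [54, 54, 38, 34, 79, 69]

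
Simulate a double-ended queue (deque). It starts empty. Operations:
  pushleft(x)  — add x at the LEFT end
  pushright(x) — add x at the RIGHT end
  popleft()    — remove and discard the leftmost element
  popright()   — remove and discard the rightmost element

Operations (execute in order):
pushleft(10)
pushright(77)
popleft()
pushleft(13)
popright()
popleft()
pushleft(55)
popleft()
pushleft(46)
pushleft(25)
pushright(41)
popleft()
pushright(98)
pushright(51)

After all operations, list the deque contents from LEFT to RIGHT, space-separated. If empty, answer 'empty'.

Answer: 46 41 98 51

Derivation:
pushleft(10): [10]
pushright(77): [10, 77]
popleft(): [77]
pushleft(13): [13, 77]
popright(): [13]
popleft(): []
pushleft(55): [55]
popleft(): []
pushleft(46): [46]
pushleft(25): [25, 46]
pushright(41): [25, 46, 41]
popleft(): [46, 41]
pushright(98): [46, 41, 98]
pushright(51): [46, 41, 98, 51]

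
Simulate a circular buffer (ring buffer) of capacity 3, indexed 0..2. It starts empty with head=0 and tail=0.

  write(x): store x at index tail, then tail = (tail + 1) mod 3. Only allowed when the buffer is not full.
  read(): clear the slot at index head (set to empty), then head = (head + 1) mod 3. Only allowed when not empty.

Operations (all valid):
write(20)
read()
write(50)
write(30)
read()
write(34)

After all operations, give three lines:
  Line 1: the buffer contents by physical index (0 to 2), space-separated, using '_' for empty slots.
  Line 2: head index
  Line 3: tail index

write(20): buf=[20 _ _], head=0, tail=1, size=1
read(): buf=[_ _ _], head=1, tail=1, size=0
write(50): buf=[_ 50 _], head=1, tail=2, size=1
write(30): buf=[_ 50 30], head=1, tail=0, size=2
read(): buf=[_ _ 30], head=2, tail=0, size=1
write(34): buf=[34 _ 30], head=2, tail=1, size=2

Answer: 34 _ 30
2
1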